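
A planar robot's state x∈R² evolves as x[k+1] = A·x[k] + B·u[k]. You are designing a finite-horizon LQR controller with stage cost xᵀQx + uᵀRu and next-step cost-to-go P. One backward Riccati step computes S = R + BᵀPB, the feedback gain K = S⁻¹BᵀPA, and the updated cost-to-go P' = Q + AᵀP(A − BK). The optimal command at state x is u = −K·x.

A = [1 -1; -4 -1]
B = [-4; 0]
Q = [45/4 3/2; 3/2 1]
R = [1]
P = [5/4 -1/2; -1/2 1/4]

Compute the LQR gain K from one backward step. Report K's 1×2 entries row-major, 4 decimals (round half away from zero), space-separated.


-0.6190 0.1429

BᵀP = [-5.0000 2.0000]
S = R + BᵀPB = [1] + [20.0000] = [21.0000]
BᵀPA = [-13.0000 3.0000]
K = S⁻¹·BᵀPA = [-0.6190 0.1429]
A−BK = [-1.4762 -0.4286; -4.0000 -1.0000]
AᵀP(A−BK) = [1.2024 0.1071; 0.1071 0.0714]
P' = Q + AᵀP(A−BK) = [12.4524 1.6071; 1.6071 1.0714]
tr(P') = 13.5238


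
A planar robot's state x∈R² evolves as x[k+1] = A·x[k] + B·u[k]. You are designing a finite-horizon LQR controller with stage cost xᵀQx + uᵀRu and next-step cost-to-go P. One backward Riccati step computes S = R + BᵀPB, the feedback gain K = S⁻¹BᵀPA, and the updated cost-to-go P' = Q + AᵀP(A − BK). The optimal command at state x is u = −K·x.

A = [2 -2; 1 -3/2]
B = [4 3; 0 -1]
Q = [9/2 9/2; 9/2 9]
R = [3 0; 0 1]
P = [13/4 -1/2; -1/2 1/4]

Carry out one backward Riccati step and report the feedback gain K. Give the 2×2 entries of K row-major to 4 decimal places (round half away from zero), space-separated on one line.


BᵀP = [13.0000 -2.0000; 10.2500 -1.7500]
S = R + BᵀPB = [3 0; 0 1] + [52.0000 41.0000; 41.0000 32.5000] = [55.0000 41.0000; 41.0000 33.5000]
BᵀPA = [24.0000 -23.0000; 18.7500 -17.8750]
K = S⁻¹·BᵀPA = [0.2183 -0.2330; 0.2926 -0.2485]
A−BK = [0.2492 -0.3228; 1.2926 -1.7485]
AᵀP(A−BK) = [0.5259 -0.6252; -0.6252 0.7631]
P' = Q + AᵀP(A−BK) = [5.0259 3.8748; 3.8748 9.7631]
tr(P') = 14.7890

0.2183 -0.2330 0.2926 -0.2485


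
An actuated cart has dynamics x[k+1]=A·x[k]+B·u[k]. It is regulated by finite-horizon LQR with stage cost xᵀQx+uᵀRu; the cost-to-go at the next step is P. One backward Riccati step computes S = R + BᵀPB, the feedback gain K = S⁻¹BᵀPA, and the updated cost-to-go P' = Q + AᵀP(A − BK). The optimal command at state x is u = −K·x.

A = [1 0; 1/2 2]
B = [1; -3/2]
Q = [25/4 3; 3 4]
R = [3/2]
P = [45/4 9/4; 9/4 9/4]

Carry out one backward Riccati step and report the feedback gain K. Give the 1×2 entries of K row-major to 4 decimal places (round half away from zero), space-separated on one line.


0.6610 -0.2034

BᵀP = [7.8750 -1.1250]
S = R + BᵀPB = [3/2] + [9.5625] = [11.0625]
BᵀPA = [7.3125 -2.2500]
K = S⁻¹·BᵀPA = [0.6610 -0.2034]
A−BK = [0.3390 0.2034; 1.4915 1.6949]
AᵀP(A−BK) = [9.2288 8.2373; 8.2373 8.5424]
P' = Q + AᵀP(A−BK) = [15.4788 11.2373; 11.2373 12.5424]
tr(P') = 28.0212


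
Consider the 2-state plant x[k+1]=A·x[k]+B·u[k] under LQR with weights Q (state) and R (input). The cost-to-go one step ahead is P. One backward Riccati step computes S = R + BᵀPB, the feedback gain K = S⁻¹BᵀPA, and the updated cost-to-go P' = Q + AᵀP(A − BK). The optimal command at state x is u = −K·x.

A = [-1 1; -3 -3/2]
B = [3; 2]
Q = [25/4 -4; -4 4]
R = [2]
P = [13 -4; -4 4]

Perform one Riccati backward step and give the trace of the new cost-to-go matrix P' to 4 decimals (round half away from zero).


49.3649

BᵀP = [31.0000 -4.0000]
S = R + BᵀPB = [2] + [85.0000] = [87.0000]
BᵀPA = [-19.0000 37.0000]
K = S⁻¹·BᵀPA = [-0.2184 0.4253]
A−BK = [-0.3448 -0.2759; -2.5632 -2.3506]
AᵀP(A−BK) = [20.8506 19.0805; 19.0805 18.2644]
P' = Q + AᵀP(A−BK) = [27.1006 15.0805; 15.0805 22.2644]
tr(P') = 49.3649


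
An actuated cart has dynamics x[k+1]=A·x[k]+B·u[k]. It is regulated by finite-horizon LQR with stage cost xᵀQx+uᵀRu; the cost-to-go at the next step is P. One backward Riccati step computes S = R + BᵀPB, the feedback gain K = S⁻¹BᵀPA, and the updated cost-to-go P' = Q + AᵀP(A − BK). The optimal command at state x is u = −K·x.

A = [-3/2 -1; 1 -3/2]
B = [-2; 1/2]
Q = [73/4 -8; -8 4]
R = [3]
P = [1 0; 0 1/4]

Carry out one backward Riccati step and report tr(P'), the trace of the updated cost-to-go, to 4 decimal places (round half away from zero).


24.4646

BᵀP = [-2.0000 0.1250]
S = R + BᵀPB = [3] + [4.0625] = [7.0625]
BᵀPA = [3.1250 1.8125]
K = S⁻¹·BᵀPA = [0.4425 0.2566]
A−BK = [-0.6150 -0.4867; 0.7788 -1.6283]
AᵀP(A−BK) = [1.1173 0.3230; 0.3230 1.0973]
P' = Q + AᵀP(A−BK) = [19.3673 -7.6770; -7.6770 5.0973]
tr(P') = 24.4646


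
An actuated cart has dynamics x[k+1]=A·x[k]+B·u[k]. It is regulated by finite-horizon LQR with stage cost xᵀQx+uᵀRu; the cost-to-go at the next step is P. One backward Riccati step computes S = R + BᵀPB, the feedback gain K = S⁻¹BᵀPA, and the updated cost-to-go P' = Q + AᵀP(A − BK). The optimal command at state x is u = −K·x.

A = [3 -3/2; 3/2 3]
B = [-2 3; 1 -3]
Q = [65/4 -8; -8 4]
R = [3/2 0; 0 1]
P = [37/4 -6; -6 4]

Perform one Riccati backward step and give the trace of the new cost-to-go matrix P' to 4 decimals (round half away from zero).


BᵀP = [-24.5000 16.0000; 45.7500 -30.0000]
S = R + BᵀPB = [3/2 0; 0 1] + [65.0000 -121.5000; -121.5000 227.2500] = [66.5000 -121.5000; -121.5000 228.2500]
BᵀPA = [-49.5000 84.7500; 92.2500 -158.6250]
K = S⁻¹·BᵀPA = [-0.2162 0.1711; 0.2891 -0.6039]
A−BK = [1.7004 0.6539; 2.5835 1.0173]
AᵀP(A−BK) = [0.8808 0.0527; 0.0527 0.5208]
P' = Q + AᵀP(A−BK) = [17.1308 -7.9473; -7.9473 4.5208]
tr(P') = 21.6516

21.6516


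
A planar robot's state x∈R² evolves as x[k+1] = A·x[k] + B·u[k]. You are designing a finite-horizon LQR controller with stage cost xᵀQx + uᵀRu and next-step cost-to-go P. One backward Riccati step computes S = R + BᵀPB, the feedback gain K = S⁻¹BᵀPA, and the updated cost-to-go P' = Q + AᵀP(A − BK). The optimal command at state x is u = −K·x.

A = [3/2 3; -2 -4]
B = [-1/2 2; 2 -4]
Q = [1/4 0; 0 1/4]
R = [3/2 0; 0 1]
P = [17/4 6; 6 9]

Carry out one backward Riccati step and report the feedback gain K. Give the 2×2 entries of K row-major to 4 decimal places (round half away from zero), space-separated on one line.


-0.0465 -0.0930 0.3466 0.6933

BᵀP = [9.8750 15.0000; -15.5000 -24.0000]
S = R + BᵀPB = [3/2 0; 0 1] + [25.0625 -40.2500; -40.2500 65.0000] = [26.5625 -40.2500; -40.2500 66.0000]
BᵀPA = [-15.1875 -30.3750; 24.7500 49.5000]
K = S⁻¹·BᵀPA = [-0.0465 -0.0930; 0.3466 0.6933]
A−BK = [0.7835 1.5669; -0.5204 -1.0409]
AᵀP(A−BK) = [0.2769 0.5538; 0.5538 1.1076]
P' = Q + AᵀP(A−BK) = [0.5269 0.5538; 0.5538 1.3576]
tr(P') = 1.8845


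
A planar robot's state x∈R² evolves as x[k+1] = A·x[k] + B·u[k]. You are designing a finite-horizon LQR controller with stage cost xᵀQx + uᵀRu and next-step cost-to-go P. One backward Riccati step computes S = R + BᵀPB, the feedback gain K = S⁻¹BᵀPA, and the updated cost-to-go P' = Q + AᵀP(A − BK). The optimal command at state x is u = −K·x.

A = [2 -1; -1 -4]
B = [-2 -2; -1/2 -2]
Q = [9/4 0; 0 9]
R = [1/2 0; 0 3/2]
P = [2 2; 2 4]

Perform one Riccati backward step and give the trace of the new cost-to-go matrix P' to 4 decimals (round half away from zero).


19.1189

BᵀP = [-5.0000 -6.0000; -8.0000 -12.0000]
S = R + BᵀPB = [1/2 0; 0 3/2] + [13.0000 22.0000; 22.0000 40.0000] = [13.5000 22.0000; 22.0000 41.5000]
BᵀPA = [-4.0000 29.0000; -4.0000 56.0000]
K = S⁻¹·BᵀPA = [-1.0230 -0.3738; 0.4459 1.5475]
A−BK = [0.8459 1.3475; -0.6197 -1.0918]
AᵀP(A−BK) = [1.6918 2.6951; 2.6951 6.1770]
P' = Q + AᵀP(A−BK) = [3.9418 2.6951; 2.6951 15.1770]
tr(P') = 19.1189


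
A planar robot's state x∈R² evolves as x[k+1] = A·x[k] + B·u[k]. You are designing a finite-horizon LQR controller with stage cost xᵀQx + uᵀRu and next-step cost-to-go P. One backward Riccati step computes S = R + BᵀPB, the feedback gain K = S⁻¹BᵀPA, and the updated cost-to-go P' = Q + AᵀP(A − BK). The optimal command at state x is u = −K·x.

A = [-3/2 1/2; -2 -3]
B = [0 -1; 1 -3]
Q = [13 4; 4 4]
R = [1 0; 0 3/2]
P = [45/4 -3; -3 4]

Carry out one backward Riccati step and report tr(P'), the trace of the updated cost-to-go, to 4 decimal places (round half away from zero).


33.4356

BᵀP = [-3.0000 4.0000; -2.2500 -9.0000]
S = R + BᵀPB = [1 0; 0 3/2] + [4.0000 -9.0000; -9.0000 29.2500] = [5.0000 -9.0000; -9.0000 30.7500]
BᵀPA = [-3.5000 -13.5000; 21.3750 25.8750]
K = S⁻¹·BᵀPA = [1.1649 -2.5052; 1.0361 0.1082]
A−BK = [-0.4639 0.6082; -0.0567 -0.1701]
AᵀP(A−BK) = [5.2436 -6.0193; -6.0193 11.1920]
P' = Q + AᵀP(A−BK) = [18.2436 -2.0193; -2.0193 15.1920]
tr(P') = 33.4356


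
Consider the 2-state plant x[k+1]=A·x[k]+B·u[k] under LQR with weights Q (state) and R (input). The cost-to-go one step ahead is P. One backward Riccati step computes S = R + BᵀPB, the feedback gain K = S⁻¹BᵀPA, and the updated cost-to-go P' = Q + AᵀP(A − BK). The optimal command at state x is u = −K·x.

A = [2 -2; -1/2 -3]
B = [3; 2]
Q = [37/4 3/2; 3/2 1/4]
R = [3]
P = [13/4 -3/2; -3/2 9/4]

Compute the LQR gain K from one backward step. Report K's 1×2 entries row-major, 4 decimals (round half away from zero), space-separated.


0.5806 -0.5806

BᵀP = [6.7500 0.0000]
S = R + BᵀPB = [3] + [20.2500] = [23.2500]
BᵀPA = [13.5000 -13.5000]
K = S⁻¹·BᵀPA = [0.5806 -0.5806]
A−BK = [0.2581 -0.2581; -1.6613 -1.8387]
AᵀP(A−BK) = [8.7238 5.7137; 5.7137 7.4113]
P' = Q + AᵀP(A−BK) = [17.9738 7.2137; 7.2137 7.6613]
tr(P') = 25.6351


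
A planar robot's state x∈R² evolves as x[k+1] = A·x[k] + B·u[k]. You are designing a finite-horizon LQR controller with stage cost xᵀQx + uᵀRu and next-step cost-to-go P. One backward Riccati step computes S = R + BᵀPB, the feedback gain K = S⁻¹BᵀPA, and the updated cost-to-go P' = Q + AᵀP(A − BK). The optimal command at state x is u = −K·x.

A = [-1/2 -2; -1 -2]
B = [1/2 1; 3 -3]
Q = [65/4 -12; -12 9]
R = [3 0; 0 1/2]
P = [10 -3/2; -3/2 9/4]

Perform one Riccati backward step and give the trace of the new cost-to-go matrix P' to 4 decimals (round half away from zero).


33.7771

BᵀP = [0.5000 6.0000; 14.5000 -8.2500]
S = R + BᵀPB = [3 0; 0 1/2] + [18.2500 -17.5000; -17.5000 39.2500] = [21.2500 -17.5000; -17.5000 39.7500]
BᵀPA = [-6.2500 -13.0000; 1.0000 -12.5000]
K = S⁻¹·BᵀPA = [-0.4289 -1.3660; -0.1637 -0.9158]
A−BK = [-0.1219 -0.4012; -0.2043 -0.6496]
AᵀP(A−BK) = [0.7330 2.3784; 2.3784 7.7941]
P' = Q + AᵀP(A−BK) = [16.9830 -9.6216; -9.6216 16.7941]
tr(P') = 33.7771


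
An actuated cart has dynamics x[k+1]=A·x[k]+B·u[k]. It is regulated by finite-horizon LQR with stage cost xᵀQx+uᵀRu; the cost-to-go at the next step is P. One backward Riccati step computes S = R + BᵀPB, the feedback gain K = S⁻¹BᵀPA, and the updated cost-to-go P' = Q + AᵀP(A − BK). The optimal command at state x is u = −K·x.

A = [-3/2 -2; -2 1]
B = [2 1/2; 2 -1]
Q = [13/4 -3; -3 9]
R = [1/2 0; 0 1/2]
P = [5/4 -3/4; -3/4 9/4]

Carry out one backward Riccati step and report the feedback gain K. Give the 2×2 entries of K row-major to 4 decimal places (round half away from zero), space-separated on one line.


BᵀP = [1.0000 3.0000; 1.3750 -2.6250]
S = R + BᵀPB = [1/2 0; 0 1/2] + [8.0000 -2.5000; -2.5000 3.3125] = [8.5000 -2.5000; -2.5000 3.8125]
BᵀPA = [-7.5000 1.0000; 3.1875 -5.3750]
K = S⁻¹·BᵀPA = [-0.7885 -0.3680; 0.3190 -1.6511]
A−BK = [-0.0824 -0.4385; -0.1039 0.0848]
AᵀP(A−BK) = [0.3817 -0.1219; -0.1219 1.7431]
P' = Q + AᵀP(A−BK) = [3.6317 -3.1219; -3.1219 10.7431]
tr(P') = 14.3749

-0.7885 -0.3680 0.3190 -1.6511


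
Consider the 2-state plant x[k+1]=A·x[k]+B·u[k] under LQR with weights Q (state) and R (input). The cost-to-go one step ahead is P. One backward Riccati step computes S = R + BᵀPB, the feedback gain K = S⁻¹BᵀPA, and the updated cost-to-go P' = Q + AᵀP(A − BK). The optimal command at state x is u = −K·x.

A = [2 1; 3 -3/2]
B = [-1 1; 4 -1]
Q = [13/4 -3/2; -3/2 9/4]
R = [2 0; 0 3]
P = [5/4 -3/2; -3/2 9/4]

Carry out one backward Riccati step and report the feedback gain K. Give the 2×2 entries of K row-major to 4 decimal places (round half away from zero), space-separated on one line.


BᵀP = [-7.2500 10.5000; 2.7500 -3.7500]
S = R + BᵀPB = [2 0; 0 3] + [49.2500 -17.7500; -17.7500 6.5000] = [51.2500 -17.7500; -17.7500 9.5000]
BᵀPA = [17.0000 -23.0000; -5.7500 8.3750]
K = S⁻¹·BᵀPA = [0.3459 -0.4065; 0.0411 0.1220]
A−BK = [2.3048 0.4714; 1.6573 0.2481]
AᵀP(A−BK) = [1.6053 -0.0126; -0.0126 0.4406]
P' = Q + AᵀP(A−BK) = [4.8553 -1.5126; -1.5126 2.6906]
tr(P') = 7.5459

0.3459 -0.4065 0.0411 0.1220


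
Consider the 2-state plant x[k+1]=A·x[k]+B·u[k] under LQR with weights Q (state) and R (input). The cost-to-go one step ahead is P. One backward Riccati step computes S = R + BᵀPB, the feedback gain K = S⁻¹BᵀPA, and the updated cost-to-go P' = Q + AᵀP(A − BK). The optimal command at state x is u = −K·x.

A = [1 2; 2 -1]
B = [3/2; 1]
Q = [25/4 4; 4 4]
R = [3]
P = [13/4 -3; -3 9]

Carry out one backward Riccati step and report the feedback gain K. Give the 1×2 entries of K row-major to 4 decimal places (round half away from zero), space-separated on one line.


1.0545 -0.0727

BᵀP = [1.8750 4.5000]
S = R + BᵀPB = [3] + [7.3125] = [10.3125]
BᵀPA = [10.8750 -0.7500]
K = S⁻¹·BᵀPA = [1.0545 -0.0727]
A−BK = [-0.5818 2.1091; 0.9455 -0.9273]
AᵀP(A−BK) = [15.7818 -19.7091; -19.7091 33.9455]
P' = Q + AᵀP(A−BK) = [22.0318 -15.7091; -15.7091 37.9455]
tr(P') = 59.9773


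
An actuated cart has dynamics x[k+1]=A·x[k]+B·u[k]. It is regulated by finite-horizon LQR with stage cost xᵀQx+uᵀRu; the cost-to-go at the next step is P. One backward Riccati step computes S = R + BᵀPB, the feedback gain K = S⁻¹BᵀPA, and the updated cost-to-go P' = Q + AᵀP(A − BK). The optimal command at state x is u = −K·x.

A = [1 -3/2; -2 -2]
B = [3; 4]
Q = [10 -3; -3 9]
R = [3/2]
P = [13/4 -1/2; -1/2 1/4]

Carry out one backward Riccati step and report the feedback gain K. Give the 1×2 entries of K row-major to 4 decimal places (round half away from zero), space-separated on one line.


BᵀP = [7.7500 -0.5000]
S = R + BᵀPB = [3/2] + [21.2500] = [22.7500]
BᵀPA = [8.7500 -10.6250]
K = S⁻¹·BᵀPA = [0.3846 -0.4670]
A−BK = [-0.1538 -0.0989; -3.5385 -0.1319]
AᵀP(A−BK) = [2.8846 -0.2885; -0.2885 0.3503]
P' = Q + AᵀP(A−BK) = [12.8846 -3.2885; -3.2885 9.3503]
tr(P') = 22.2349

0.3846 -0.4670


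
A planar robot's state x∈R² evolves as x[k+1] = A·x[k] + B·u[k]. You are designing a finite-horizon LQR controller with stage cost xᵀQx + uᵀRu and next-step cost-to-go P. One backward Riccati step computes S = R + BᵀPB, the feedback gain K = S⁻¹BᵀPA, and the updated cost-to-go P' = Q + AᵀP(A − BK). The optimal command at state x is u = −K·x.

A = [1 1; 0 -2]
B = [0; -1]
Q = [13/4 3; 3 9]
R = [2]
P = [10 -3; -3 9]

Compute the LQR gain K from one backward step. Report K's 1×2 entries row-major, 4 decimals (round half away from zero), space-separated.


BᵀP = [3.0000 -9.0000]
S = R + BᵀPB = [2] + [9.0000] = [11.0000]
BᵀPA = [3.0000 21.0000]
K = S⁻¹·BᵀPA = [0.2727 1.9091]
A−BK = [1.0000 1.0000; 0.2727 -0.0909]
AᵀP(A−BK) = [9.1818 10.2727; 10.2727 17.9091]
P' = Q + AᵀP(A−BK) = [12.4318 13.2727; 13.2727 26.9091]
tr(P') = 39.3409

0.2727 1.9091


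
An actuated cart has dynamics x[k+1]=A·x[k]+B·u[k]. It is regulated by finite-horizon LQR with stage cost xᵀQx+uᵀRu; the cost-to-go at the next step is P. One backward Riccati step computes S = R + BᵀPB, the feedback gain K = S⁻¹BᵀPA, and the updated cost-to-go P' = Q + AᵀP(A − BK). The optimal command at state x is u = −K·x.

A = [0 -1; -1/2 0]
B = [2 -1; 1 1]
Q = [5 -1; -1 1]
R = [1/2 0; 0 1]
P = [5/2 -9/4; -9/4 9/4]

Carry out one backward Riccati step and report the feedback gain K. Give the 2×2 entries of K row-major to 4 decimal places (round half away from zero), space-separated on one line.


BᵀP = [2.7500 -2.2500; -4.7500 4.5000]
S = R + BᵀPB = [1/2 0; 0 1] + [3.2500 -5.0000; -5.0000 9.2500] = [3.7500 -5.0000; -5.0000 10.2500]
BᵀPA = [1.1250 -2.7500; -2.2500 4.7500]
K = S⁻¹·BᵀPA = [0.0209 -0.3302; -0.2093 0.3023]
A−BK = [-0.2512 -0.0372; -0.3116 0.0279]
AᵀP(A−BK) = [0.0680 -0.0733; -0.0733 0.1558]
P' = Q + AᵀP(A−BK) = [5.0680 -1.0733; -1.0733 1.1558]
tr(P') = 6.2238

0.0209 -0.3302 -0.2093 0.3023


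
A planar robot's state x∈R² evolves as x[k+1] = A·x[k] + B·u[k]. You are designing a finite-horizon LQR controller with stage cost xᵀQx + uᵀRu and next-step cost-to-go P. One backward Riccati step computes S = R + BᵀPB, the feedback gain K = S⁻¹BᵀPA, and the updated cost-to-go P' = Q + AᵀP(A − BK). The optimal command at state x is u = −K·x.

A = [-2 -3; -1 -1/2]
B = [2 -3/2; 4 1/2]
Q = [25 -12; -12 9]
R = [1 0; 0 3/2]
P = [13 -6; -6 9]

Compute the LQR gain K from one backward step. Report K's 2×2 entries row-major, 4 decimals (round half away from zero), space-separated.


-0.3508 -0.3131 0.8252 1.5135

BᵀP = [2.0000 24.0000; -22.5000 13.5000]
S = R + BᵀPB = [1 0; 0 3/2] + [100.0000 9.0000; 9.0000 40.5000] = [101.0000 9.0000; 9.0000 42.0000]
BᵀPA = [-28.0000 -18.0000; 31.5000 60.7500]
K = S⁻¹·BᵀPA = [-0.3508 -0.3131; 0.8252 1.5135]
A−BK = [-0.0607 -0.1036; -0.0096 -0.0044]
AᵀP(A−BK) = [1.1862 2.0578; 2.0578 3.6682]
P' = Q + AᵀP(A−BK) = [26.1862 -9.9422; -9.9422 12.6682]
tr(P') = 38.8544


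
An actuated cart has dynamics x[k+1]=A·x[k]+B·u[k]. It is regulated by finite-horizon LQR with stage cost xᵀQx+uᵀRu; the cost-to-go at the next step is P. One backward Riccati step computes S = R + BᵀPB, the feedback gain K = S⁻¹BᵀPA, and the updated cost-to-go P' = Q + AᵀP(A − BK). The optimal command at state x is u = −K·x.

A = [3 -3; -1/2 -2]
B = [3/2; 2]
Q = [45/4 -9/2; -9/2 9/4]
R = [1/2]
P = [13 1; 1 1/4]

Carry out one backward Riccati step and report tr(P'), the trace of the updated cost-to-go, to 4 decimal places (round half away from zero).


BᵀP = [21.5000 2.0000]
S = R + BᵀPB = [1/2] + [36.2500] = [36.7500]
BᵀPA = [63.5000 -68.5000]
K = S⁻¹·BᵀPA = [1.7279 -1.8639]
A−BK = [0.4082 -0.2041; -3.9558 1.7279]
AᵀP(A−BK) = [4.3414 -2.8895; -2.8895 2.3197]
P' = Q + AᵀP(A−BK) = [15.5914 -7.3895; -7.3895 4.5697]
tr(P') = 20.1611

20.1611


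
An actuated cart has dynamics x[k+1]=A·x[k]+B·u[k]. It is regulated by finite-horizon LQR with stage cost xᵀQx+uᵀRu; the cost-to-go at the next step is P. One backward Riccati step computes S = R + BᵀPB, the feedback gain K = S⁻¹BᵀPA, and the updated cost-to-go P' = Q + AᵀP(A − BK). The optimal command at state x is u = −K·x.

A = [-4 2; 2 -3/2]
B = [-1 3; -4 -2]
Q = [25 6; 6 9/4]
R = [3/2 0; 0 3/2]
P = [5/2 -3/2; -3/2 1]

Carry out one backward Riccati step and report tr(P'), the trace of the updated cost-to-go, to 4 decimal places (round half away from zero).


BᵀP = [3.5000 -2.5000; 10.5000 -6.5000]
S = R + BᵀPB = [3/2 0; 0 3/2] + [6.5000 15.5000; 15.5000 44.5000] = [8.0000 15.5000; 15.5000 46.0000]
BᵀPA = [-19.0000 10.7500; -55.0000 30.7500]
K = S⁻¹·BᵀPA = [-0.1683 0.1399; -1.1389 0.6213]
A−BK = [-0.7515 0.2759; -0.9511 0.3023]
AᵀP(A−BK) = [2.1605 -1.1683; -1.1683 0.6399]
P' = Q + AᵀP(A−BK) = [27.1605 4.8317; 4.8317 2.8899]
tr(P') = 30.0504

30.0504


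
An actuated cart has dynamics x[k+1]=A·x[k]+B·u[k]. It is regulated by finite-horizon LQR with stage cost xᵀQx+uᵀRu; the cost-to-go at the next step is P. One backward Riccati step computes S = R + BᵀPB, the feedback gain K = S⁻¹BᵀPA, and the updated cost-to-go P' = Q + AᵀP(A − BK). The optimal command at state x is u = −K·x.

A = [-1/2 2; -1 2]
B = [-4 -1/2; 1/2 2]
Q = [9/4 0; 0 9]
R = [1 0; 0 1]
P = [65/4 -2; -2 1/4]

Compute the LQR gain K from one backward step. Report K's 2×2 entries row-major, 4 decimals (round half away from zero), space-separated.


0.0908 -0.4192 0.0089 -0.0599

BᵀP = [-66.0000 8.1250; -12.1250 1.5000]
S = R + BᵀPB = [1 0; 0 1] + [268.0625 49.2500; 49.2500 9.0625] = [269.0625 49.2500; 49.2500 10.0625]
BᵀPA = [24.8750 -115.7500; 4.5625 -21.2500]
K = S⁻¹·BᵀPA = [0.0908 -0.4192; 0.0089 -0.0599]
A−BK = [-0.1323 0.2931; -1.0632 2.3295]
AᵀP(A−BK) = [0.0127 -0.0483; -0.0483 0.2009]
P' = Q + AᵀP(A−BK) = [2.2627 -0.0483; -0.0483 9.2009]
tr(P') = 11.4636


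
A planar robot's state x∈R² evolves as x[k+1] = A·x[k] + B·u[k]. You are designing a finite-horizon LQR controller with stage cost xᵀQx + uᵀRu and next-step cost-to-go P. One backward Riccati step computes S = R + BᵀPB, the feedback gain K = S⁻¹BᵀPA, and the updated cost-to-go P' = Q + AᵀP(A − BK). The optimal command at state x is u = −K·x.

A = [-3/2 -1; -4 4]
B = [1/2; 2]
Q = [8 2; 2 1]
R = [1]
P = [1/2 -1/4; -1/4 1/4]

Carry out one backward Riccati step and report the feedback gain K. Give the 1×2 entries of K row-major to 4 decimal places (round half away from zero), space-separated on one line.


BᵀP = [-0.2500 0.3750]
S = R + BᵀPB = [1] + [0.6250] = [1.6250]
BᵀPA = [-1.1250 1.7500]
K = S⁻¹·BᵀPA = [-0.6923 1.0769]
A−BK = [-1.1538 -1.5385; -2.6154 1.8462]
AᵀP(A−BK) = [1.3462 -1.5385; -1.5385 4.6154]
P' = Q + AᵀP(A−BK) = [9.3462 0.4615; 0.4615 5.6154]
tr(P') = 14.9615

-0.6923 1.0769


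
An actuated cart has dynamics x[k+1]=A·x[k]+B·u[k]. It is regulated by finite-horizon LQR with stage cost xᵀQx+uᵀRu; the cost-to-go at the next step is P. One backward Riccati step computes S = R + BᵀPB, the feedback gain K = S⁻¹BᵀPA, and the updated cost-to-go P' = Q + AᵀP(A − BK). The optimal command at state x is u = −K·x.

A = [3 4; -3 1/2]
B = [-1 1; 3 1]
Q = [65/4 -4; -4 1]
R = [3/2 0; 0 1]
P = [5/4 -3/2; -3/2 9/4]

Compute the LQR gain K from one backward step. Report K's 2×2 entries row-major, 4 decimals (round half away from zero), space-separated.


-1.3293 -0.6407 0.2156 0.6512

BᵀP = [-5.7500 8.2500; -0.2500 0.7500]
S = R + BᵀPB = [3/2 0; 0 1] + [30.5000 2.5000; 2.5000 0.5000] = [32.0000 2.5000; 2.5000 1.5000]
BᵀPA = [-42.0000 -18.8750; -3.0000 -0.6250]
K = S⁻¹·BᵀPA = [-1.3293 -0.6407; 0.2156 0.6512]
A−BK = [1.4551 2.7081; 0.7725 1.7710]
AᵀP(A−BK) = [3.3144 2.4184; 2.4184 2.8759]
P' = Q + AᵀP(A−BK) = [19.5644 -1.5816; -1.5816 3.8759]
tr(P') = 23.4403


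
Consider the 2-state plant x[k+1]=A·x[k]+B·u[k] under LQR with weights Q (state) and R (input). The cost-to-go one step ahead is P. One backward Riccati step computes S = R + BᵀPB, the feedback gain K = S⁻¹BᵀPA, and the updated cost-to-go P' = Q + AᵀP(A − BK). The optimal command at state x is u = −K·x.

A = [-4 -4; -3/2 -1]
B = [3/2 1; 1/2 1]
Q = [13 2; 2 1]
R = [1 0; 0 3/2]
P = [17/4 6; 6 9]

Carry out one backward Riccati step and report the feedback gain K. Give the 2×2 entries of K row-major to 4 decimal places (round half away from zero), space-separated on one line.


-1.5319 -1.3825 -1.0638 -0.9113

BᵀP = [9.3750 13.5000; 10.2500 15.0000]
S = R + BᵀPB = [1 0; 0 3/2] + [20.8125 22.8750; 22.8750 25.2500] = [21.8125 22.8750; 22.8750 26.7500]
BᵀPA = [-57.7500 -51.0000; -63.5000 -56.0000]
K = S⁻¹·BᵀPA = [-1.5319 -1.3825; -1.0638 -0.9113]
A−BK = [-0.6383 -1.0150; 0.3298 0.6025]
AᵀP(A−BK) = [4.2287 3.7979; 3.7979 3.4639]
P' = Q + AᵀP(A−BK) = [17.2287 5.7979; 5.7979 4.4639]
tr(P') = 21.6927


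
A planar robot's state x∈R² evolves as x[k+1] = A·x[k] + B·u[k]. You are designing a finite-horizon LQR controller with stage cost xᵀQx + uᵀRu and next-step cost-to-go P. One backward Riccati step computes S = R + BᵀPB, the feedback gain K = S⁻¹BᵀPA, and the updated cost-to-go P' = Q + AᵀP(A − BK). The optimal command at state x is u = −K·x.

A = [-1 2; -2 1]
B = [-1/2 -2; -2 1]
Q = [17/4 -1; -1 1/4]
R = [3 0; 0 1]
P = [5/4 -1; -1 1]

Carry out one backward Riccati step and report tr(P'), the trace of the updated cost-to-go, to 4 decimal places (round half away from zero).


5.5851

BᵀP = [1.3750 -1.5000; -3.5000 3.0000]
S = R + BᵀPB = [3 0; 0 1] + [2.3125 -4.2500; -4.2500 10.0000] = [5.3125 -4.2500; -4.2500 11.0000]
BᵀPA = [1.6250 1.2500; -2.5000 -4.0000]
K = S⁻¹·BᵀPA = [0.1796 -0.0805; -0.1579 -0.3947]
A−BK = [-1.2260 1.1703; -1.4830 1.2337]
AᵀP(A−BK) = [0.5635 -0.3560; -0.3560 0.5217]
P' = Q + AᵀP(A−BK) = [4.8135 -1.3560; -1.3560 0.7717]
tr(P') = 5.5851


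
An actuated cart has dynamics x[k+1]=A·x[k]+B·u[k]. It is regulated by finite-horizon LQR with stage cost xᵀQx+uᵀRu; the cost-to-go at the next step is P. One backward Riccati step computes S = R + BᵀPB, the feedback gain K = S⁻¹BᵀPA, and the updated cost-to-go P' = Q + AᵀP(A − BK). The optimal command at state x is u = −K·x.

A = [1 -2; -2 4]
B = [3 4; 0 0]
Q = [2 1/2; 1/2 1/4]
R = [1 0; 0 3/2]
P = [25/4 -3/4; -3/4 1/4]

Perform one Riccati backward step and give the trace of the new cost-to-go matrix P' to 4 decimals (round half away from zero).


BᵀP = [18.7500 -2.2500; 25.0000 -3.0000]
S = R + BᵀPB = [1 0; 0 3/2] + [56.2500 75.0000; 75.0000 100.0000] = [57.2500 75.0000; 75.0000 101.5000]
BᵀPA = [23.2500 -46.5000; 31.0000 -62.0000]
K = S⁻¹·BᵀPA = [0.1876 -0.3753; 0.1668 -0.3336]
A−BK = [-0.2300 0.4600; -2.0000 4.0000]
AᵀP(A−BK) = [0.7176 -1.4351; -1.4351 2.8702]
P' = Q + AᵀP(A−BK) = [2.7176 -0.9351; -0.9351 3.1202]
tr(P') = 5.8378

5.8378


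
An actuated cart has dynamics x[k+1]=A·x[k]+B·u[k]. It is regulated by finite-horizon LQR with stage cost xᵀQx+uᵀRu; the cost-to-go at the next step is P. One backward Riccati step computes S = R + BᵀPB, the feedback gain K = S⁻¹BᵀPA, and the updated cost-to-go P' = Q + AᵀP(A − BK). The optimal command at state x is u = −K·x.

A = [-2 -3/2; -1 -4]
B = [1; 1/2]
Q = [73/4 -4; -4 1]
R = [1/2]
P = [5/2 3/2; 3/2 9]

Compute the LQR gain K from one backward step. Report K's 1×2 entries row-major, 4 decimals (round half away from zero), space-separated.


BᵀP = [3.2500 6.0000]
S = R + BᵀPB = [1/2] + [6.2500] = [6.7500]
BᵀPA = [-12.5000 -28.8750]
K = S⁻¹·BᵀPA = [-1.8519 -4.2778]
A−BK = [-0.1481 2.7778; -0.0741 -1.8611]
AᵀP(A−BK) = [1.8519 4.2778; 4.2778 44.1042]
P' = Q + AᵀP(A−BK) = [20.1019 0.2778; 0.2778 45.1042]
tr(P') = 65.2060

-1.8519 -4.2778


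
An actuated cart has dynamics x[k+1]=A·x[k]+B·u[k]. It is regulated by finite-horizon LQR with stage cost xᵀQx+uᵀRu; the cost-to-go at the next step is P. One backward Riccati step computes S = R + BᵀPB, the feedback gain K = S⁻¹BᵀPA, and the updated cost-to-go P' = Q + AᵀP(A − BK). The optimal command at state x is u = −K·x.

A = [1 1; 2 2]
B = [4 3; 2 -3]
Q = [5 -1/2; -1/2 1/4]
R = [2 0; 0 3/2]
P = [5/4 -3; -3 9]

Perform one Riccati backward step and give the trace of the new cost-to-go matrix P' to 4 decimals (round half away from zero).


BᵀP = [-1.0000 6.0000; 12.7500 -36.0000]
S = R + BᵀPB = [2 0; 0 3/2] + [8.0000 -21.0000; -21.0000 146.2500] = [10.0000 -21.0000; -21.0000 147.7500]
BᵀPA = [11.0000 11.0000; -59.2500 -59.2500]
K = S⁻¹·BᵀPA = [0.3676 0.3676; -0.3488 -0.3488]
A−BK = [0.5760 0.5760; 0.2185 0.2185]
AᵀP(A−BK) = [0.5420 0.5420; 0.5420 0.5420]
P' = Q + AᵀP(A−BK) = [5.5420 0.0420; 0.0420 0.7920]
tr(P') = 6.3339

6.3339


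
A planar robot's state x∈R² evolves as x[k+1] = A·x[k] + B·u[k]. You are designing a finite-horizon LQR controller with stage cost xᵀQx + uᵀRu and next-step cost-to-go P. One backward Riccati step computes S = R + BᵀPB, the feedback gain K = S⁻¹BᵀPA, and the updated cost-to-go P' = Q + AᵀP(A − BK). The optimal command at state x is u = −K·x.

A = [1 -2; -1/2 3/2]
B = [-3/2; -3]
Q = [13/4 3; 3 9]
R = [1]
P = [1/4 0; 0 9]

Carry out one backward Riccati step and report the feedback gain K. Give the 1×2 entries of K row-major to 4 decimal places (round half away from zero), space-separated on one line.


0.1590 -0.4815

BᵀP = [-0.3750 -27.0000]
S = R + BᵀPB = [1] + [81.5625] = [82.5625]
BᵀPA = [13.1250 -39.7500]
K = S⁻¹·BᵀPA = [0.1590 -0.4815]
A−BK = [1.2385 -2.7222; -0.0231 0.0556]
AᵀP(A−BK) = [0.4135 -0.9309; -0.9309 2.1122]
P' = Q + AᵀP(A−BK) = [3.6635 2.0691; 2.0691 11.1122]
tr(P') = 14.7757


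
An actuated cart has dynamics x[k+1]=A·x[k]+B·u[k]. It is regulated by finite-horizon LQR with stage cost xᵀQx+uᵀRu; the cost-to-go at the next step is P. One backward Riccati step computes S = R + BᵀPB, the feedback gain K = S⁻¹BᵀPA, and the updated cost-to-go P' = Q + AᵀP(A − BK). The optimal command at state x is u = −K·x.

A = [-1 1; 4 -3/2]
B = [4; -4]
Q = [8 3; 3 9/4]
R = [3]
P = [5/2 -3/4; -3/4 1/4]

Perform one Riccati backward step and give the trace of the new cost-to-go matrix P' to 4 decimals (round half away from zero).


11.1329

BᵀP = [13.0000 -4.0000]
S = R + BᵀPB = [3] + [68.0000] = [71.0000]
BᵀPA = [-29.0000 19.0000]
K = S⁻¹·BᵀPA = [-0.4085 0.2676]
A−BK = [0.6338 -0.0704; 2.3662 -0.4296]
AᵀP(A−BK) = [0.6549 -0.3644; -0.3644 0.2280]
P' = Q + AᵀP(A−BK) = [8.6549 2.6356; 2.6356 2.4780]
tr(P') = 11.1329


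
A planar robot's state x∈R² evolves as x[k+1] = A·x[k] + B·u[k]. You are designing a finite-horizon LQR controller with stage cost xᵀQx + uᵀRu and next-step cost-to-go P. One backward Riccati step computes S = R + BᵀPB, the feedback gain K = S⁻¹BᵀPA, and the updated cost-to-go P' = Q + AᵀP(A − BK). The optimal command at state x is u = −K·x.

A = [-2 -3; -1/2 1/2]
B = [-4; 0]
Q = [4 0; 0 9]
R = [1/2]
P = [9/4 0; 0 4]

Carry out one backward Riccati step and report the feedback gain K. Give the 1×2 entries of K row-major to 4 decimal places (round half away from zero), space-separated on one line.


0.4932 0.7397

BᵀP = [-9.0000 0.0000]
S = R + BᵀPB = [1/2] + [36.0000] = [36.5000]
BᵀPA = [18.0000 27.0000]
K = S⁻¹·BᵀPA = [0.4932 0.7397]
A−BK = [-0.0274 -0.0411; -0.5000 0.5000]
AᵀP(A−BK) = [1.1233 -0.8151; -0.8151 1.2774]
P' = Q + AᵀP(A−BK) = [5.1233 -0.8151; -0.8151 10.2774]
tr(P') = 15.4007


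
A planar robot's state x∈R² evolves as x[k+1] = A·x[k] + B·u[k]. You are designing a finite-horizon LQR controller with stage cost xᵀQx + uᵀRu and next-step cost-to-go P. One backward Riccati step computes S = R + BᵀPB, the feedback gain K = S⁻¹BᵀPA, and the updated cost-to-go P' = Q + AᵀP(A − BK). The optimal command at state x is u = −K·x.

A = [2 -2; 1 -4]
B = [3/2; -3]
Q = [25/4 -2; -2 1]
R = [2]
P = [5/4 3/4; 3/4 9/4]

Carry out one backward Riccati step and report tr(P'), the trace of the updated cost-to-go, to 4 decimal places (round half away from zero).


BᵀP = [-0.3750 -5.6250]
S = R + BᵀPB = [2] + [16.3125] = [18.3125]
BᵀPA = [-6.3750 23.2500]
K = S⁻¹·BᵀPA = [-0.3481 1.2696]
A−BK = [2.5222 -3.9044; -0.0444 -0.1911]
AᵀP(A−BK) = [8.0307 -13.4061; -13.4061 23.4812]
P' = Q + AᵀP(A−BK) = [14.2807 -15.4061; -15.4061 24.4812]
tr(P') = 38.7619

38.7619


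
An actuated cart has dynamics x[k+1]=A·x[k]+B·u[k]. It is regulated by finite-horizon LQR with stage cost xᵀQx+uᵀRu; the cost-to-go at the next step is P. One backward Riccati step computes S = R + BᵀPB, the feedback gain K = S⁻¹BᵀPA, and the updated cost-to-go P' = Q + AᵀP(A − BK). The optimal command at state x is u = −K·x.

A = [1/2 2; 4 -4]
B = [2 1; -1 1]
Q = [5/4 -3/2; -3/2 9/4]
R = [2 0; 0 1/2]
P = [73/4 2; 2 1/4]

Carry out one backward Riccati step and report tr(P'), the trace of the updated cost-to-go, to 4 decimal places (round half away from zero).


5.2480

BᵀP = [34.5000 3.7500; 20.2500 2.2500]
S = R + BᵀPB = [2 0; 0 1/2] + [65.2500 38.2500; 38.2500 22.5000] = [67.2500 38.2500; 38.2500 23.0000]
BᵀPA = [32.2500 54.0000; 19.1250 31.5000]
K = S⁻¹·BᵀPA = [0.1221 0.4436; 0.6285 0.6318]
A−BK = [-0.3727 0.4810; 3.4937 -4.1882]
AᵀP(A−BK) = [0.6054 -0.1400; -0.1400 1.1426]
P' = Q + AᵀP(A−BK) = [1.8554 -1.6400; -1.6400 3.3926]
tr(P') = 5.2480


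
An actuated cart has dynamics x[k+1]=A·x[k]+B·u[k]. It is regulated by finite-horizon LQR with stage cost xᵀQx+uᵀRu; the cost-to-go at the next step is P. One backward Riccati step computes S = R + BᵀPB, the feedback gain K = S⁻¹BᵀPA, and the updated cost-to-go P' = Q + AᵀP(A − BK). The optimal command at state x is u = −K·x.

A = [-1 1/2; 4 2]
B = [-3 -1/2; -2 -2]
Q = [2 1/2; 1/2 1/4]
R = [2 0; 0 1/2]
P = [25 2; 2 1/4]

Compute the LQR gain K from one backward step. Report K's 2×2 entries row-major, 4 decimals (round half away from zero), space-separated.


0.3492 -0.1282 -0.6667 -0.3846

BᵀP = [-79.0000 -6.5000; -16.5000 -1.5000]
S = R + BᵀPB = [2 0; 0 1/2] + [250.0000 52.5000; 52.5000 11.2500] = [252.0000 52.5000; 52.5000 11.7500]
BᵀPA = [53.0000 -52.5000; 10.5000 -11.2500]
K = S⁻¹·BᵀPA = [0.3492 -0.1282; -0.6667 -0.3846]
A−BK = [-0.2857 -0.0769; 3.3651 0.9744]
AᵀP(A−BK) = [1.4921 0.3333; 0.3333 0.1923]
P' = Q + AᵀP(A−BK) = [3.4921 0.8333; 0.8333 0.4423]
tr(P') = 3.9344


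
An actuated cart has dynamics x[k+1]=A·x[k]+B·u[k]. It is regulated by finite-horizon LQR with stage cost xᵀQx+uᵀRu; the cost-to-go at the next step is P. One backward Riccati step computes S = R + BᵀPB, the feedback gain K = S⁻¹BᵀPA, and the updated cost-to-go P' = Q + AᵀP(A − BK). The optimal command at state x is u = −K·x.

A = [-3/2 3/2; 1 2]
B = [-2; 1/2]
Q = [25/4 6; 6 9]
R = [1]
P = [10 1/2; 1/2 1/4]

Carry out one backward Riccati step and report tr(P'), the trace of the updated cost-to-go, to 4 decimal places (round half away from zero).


17.7968

BᵀP = [-19.7500 -0.8750]
S = R + BᵀPB = [1] + [39.0625] = [40.0625]
BᵀPA = [28.7500 -31.3750]
K = S⁻¹·BᵀPA = [0.7176 -0.7832]
A−BK = [-0.0647 -0.0663; 0.6412 2.3916]
AᵀP(A−BK) = [0.6182 -0.2344; -0.2344 1.9286]
P' = Q + AᵀP(A−BK) = [6.8682 5.7656; 5.7656 10.9286]
tr(P') = 17.7968


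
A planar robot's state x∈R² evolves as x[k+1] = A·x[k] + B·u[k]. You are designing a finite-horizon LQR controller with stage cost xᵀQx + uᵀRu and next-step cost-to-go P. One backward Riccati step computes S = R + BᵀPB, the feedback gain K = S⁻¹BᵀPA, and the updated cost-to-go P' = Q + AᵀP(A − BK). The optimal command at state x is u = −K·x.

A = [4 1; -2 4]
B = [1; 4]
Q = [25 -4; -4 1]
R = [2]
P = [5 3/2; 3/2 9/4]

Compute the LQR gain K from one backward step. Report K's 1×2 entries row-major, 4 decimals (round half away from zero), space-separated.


BᵀP = [11.0000 10.5000]
S = R + BᵀPB = [2] + [53.0000] = [55.0000]
BᵀPA = [23.0000 53.0000]
K = S⁻¹·BᵀPA = [0.4182 0.9636]
A−BK = [3.5818 0.0364; -3.6727 0.1455]
AᵀP(A−BK) = [55.3818 0.8364; 0.8364 1.9273]
P' = Q + AᵀP(A−BK) = [80.3818 -3.1636; -3.1636 2.9273]
tr(P') = 83.3091

0.4182 0.9636


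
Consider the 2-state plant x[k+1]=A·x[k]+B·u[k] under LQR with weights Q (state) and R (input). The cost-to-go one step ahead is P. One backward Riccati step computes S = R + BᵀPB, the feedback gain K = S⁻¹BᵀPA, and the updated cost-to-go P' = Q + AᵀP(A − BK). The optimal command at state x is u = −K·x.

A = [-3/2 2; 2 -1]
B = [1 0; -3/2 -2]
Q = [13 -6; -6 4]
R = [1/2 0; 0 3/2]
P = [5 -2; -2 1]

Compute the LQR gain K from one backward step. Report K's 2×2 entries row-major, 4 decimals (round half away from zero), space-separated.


-1.2958 1.3991 -0.1690 0.0376

BᵀP = [8.0000 -3.5000; 4.0000 -2.0000]
S = R + BᵀPB = [1/2 0; 0 3/2] + [13.2500 7.0000; 7.0000 4.0000] = [13.7500 7.0000; 7.0000 5.5000]
BᵀPA = [-19.0000 19.5000; -10.0000 10.0000]
K = S⁻¹·BᵀPA = [-1.2958 1.3991; -0.1690 0.0376]
A−BK = [-0.2042 0.6009; -0.2817 1.1737]
AᵀP(A−BK) = [0.9401 -1.0423; -1.0423 1.3427]
P' = Q + AᵀP(A−BK) = [13.9401 -7.0423; -7.0423 5.3427]
tr(P') = 19.2829


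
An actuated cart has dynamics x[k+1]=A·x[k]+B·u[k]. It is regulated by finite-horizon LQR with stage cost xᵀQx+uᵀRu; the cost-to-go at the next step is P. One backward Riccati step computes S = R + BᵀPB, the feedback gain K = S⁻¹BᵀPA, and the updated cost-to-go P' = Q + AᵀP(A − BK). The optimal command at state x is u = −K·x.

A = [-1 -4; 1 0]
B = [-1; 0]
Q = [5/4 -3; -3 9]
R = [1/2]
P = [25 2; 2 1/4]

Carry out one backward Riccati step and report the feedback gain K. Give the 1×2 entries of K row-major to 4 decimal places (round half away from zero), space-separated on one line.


0.9020 3.9216

BᵀP = [-25.0000 -2.0000]
S = R + BᵀPB = [1/2] + [25.0000] = [25.5000]
BᵀPA = [23.0000 100.0000]
K = S⁻¹·BᵀPA = [0.9020 3.9216]
A−BK = [-0.0980 -0.0784; 1.0000 0.0000]
AᵀP(A−BK) = [0.5049 1.8039; 1.8039 7.8431]
P' = Q + AᵀP(A−BK) = [1.7549 -1.1961; -1.1961 16.8431]
tr(P') = 18.5980


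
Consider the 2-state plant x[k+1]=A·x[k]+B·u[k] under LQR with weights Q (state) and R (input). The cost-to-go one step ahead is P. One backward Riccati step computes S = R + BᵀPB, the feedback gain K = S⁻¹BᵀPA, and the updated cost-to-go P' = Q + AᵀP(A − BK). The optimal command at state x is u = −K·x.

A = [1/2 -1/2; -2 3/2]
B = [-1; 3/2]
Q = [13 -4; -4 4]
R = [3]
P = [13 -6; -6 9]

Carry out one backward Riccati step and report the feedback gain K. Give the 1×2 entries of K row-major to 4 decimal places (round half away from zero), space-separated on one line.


-0.9217 0.7419

BᵀP = [-22.0000 19.5000]
S = R + BᵀPB = [3] + [51.2500] = [54.2500]
BᵀPA = [-50.0000 40.2500]
K = S⁻¹·BᵀPA = [-0.9217 0.7419]
A−BK = [-0.4217 0.2419; -0.6175 0.3871]
AᵀP(A−BK) = [5.1671 -3.6532; -3.6532 2.6371]
P' = Q + AᵀP(A−BK) = [18.1671 -7.6532; -7.6532 6.6371]
tr(P') = 24.8041


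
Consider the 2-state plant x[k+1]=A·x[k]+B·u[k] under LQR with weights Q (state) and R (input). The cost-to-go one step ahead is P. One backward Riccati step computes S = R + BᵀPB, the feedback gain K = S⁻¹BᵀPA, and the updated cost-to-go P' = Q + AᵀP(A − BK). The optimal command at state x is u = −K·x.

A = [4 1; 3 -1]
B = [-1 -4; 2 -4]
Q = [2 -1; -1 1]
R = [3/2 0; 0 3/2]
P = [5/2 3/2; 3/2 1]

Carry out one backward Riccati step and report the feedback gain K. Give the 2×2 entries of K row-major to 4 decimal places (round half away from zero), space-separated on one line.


BᵀP = [0.5000 0.5000; -16.0000 -10.0000]
S = R + BᵀPB = [3/2 0; 0 3/2] + [0.5000 -4.0000; -4.0000 104.0000] = [2.0000 -4.0000; -4.0000 105.5000]
BᵀPA = [3.5000 0.0000; -94.0000 -6.0000]
K = S⁻¹·BᵀPA = [-0.0346 -0.1231; -0.8923 -0.0615]
A−BK = [0.3962 0.6308; -0.5000 -1.0000]
AᵀP(A−BK) = [1.2442 0.1462; 0.1462 0.1308]
P' = Q + AᵀP(A−BK) = [3.2442 -0.8538; -0.8538 1.1308]
tr(P') = 4.3750

-0.0346 -0.1231 -0.8923 -0.0615


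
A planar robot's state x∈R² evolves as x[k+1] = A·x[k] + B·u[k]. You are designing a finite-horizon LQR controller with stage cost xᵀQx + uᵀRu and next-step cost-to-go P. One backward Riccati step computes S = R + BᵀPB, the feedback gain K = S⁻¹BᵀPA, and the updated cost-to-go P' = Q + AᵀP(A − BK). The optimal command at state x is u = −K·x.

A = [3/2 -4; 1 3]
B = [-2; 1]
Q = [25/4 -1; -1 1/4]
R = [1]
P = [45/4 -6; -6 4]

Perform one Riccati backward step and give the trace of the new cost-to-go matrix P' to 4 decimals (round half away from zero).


BᵀP = [-28.5000 16.0000]
S = R + BᵀPB = [1] + [73.0000] = [74.0000]
BᵀPA = [-26.7500 162.0000]
K = S⁻¹·BᵀPA = [-0.3615 2.1892]
A−BK = [0.7770 0.3784; 1.3615 0.8108]
AᵀP(A−BK) = [1.6427 0.0608; 0.0608 5.3514]
P' = Q + AᵀP(A−BK) = [7.8927 -0.9392; -0.9392 5.6014]
tr(P') = 13.4941

13.4941


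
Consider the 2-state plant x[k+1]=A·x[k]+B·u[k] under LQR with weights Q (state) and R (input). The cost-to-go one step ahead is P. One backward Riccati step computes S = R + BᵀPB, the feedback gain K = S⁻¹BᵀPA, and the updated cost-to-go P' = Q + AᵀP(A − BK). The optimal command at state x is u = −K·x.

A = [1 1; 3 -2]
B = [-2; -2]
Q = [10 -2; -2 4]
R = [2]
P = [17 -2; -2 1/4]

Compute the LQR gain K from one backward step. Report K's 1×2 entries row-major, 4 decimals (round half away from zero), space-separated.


BᵀP = [-30.0000 3.5000]
S = R + BᵀPB = [2] + [53.0000] = [55.0000]
BᵀPA = [-19.5000 -37.0000]
K = S⁻¹·BᵀPA = [-0.3545 -0.6727]
A−BK = [0.2909 -0.3455; 2.2909 -3.3455]
AᵀP(A−BK) = [0.3364 0.3818; 0.3818 1.1091]
P' = Q + AᵀP(A−BK) = [10.3364 -1.6182; -1.6182 5.1091]
tr(P') = 15.4455

-0.3545 -0.6727
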